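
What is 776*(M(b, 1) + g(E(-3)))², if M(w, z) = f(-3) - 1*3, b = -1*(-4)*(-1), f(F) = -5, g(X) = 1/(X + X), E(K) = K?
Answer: 465794/9 ≈ 51755.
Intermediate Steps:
g(X) = 1/(2*X)
b = -4 (b = 4*(-1) = -4)
M(w, z) = -8 (M(w, z) = -5 - 1*3 = -5 - 3 = -8)
776*(M(b, 1) + g(E(-3)))² = 776*(-8 + (½)/(-3))² = 776*(-8 + (½)*(-⅓))² = 776*(-8 - ⅙)² = 776*(-49/6)² = 776*(2401/36) = 465794/9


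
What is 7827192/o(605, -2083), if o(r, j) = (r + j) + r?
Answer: -869688/97 ≈ -8965.9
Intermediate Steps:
o(r, j) = j + 2*r (o(r, j) = (j + r) + r = j + 2*r)
7827192/o(605, -2083) = 7827192/(-2083 + 2*605) = 7827192/(-2083 + 1210) = 7827192/(-873) = 7827192*(-1/873) = -869688/97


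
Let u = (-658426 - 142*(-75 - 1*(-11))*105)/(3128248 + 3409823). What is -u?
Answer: -295814/6538071 ≈ -0.045245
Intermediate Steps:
u = 295814/6538071 (u = (-658426 - 142*(-75 + 11)*105)/6538071 = (-658426 - 142*(-64)*105)*(1/6538071) = (-658426 + 9088*105)*(1/6538071) = (-658426 + 954240)*(1/6538071) = 295814*(1/6538071) = 295814/6538071 ≈ 0.045245)
-u = -1*295814/6538071 = -295814/6538071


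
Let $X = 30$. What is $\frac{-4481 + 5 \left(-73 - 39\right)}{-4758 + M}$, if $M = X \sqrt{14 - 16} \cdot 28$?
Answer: $\frac{3997513}{4008294} + \frac{352870 i \sqrt{2}}{2004147} \approx 0.99731 + 0.249 i$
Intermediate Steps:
$M = 840 i \sqrt{2}$ ($M = 30 \sqrt{14 - 16} \cdot 28 = 30 \sqrt{-2} \cdot 28 = 30 i \sqrt{2} \cdot 28 = 840 i \sqrt{2} \approx 1187.9 i$)
$\frac{-4481 + 5 \left(-73 - 39\right)}{-4758 + M} = \frac{-4481 + 5 \left(-73 - 39\right)}{-4758 + 840 i \sqrt{2}} = \frac{-4481 + 5 \left(-112\right)}{-4758 + 840 i \sqrt{2}} = \frac{-4481 - 560}{-4758 + 840 i \sqrt{2}} = - \frac{5041}{-4758 + 840 i \sqrt{2}}$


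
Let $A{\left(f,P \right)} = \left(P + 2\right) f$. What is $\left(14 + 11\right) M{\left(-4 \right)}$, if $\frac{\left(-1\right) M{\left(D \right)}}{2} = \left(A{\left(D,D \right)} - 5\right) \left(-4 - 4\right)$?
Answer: $1200$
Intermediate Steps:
$A{\left(f,P \right)} = f \left(2 + P\right)$ ($A{\left(f,P \right)} = \left(2 + P\right) f = f \left(2 + P\right)$)
$M{\left(D \right)} = -80 + 16 D \left(2 + D\right)$ ($M{\left(D \right)} = - 2 \left(D \left(2 + D\right) - 5\right) \left(-4 - 4\right) = - 2 \left(-5 + D \left(2 + D\right)\right) \left(-8\right) = - 2 \left(40 - 8 D \left(2 + D\right)\right) = -80 + 16 D \left(2 + D\right)$)
$\left(14 + 11\right) M{\left(-4 \right)} = \left(14 + 11\right) \left(-80 + 16 \left(-4\right) \left(2 - 4\right)\right) = 25 \left(-80 + 16 \left(-4\right) \left(-2\right)\right) = 25 \left(-80 + 128\right) = 25 \cdot 48 = 1200$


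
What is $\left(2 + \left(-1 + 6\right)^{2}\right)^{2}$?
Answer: $729$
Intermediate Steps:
$\left(2 + \left(-1 + 6\right)^{2}\right)^{2} = \left(2 + 5^{2}\right)^{2} = \left(2 + 25\right)^{2} = 27^{2} = 729$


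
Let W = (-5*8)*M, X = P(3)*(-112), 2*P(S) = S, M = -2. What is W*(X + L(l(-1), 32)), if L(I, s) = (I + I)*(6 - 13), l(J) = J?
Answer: -12320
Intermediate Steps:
P(S) = S/2
L(I, s) = -14*I (L(I, s) = (2*I)*(-7) = -14*I)
X = -168 (X = ((½)*3)*(-112) = (3/2)*(-112) = -168)
W = 80 (W = -5*8*(-2) = -40*(-2) = 80)
W*(X + L(l(-1), 32)) = 80*(-168 - 14*(-1)) = 80*(-168 + 14) = 80*(-154) = -12320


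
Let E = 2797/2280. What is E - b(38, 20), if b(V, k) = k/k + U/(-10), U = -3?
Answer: -167/2280 ≈ -0.073246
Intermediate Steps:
b(V, k) = 13/10 (b(V, k) = k/k - 3/(-10) = 1 - 3*(-⅒) = 1 + 3/10 = 13/10)
E = 2797/2280 (E = 2797*(1/2280) = 2797/2280 ≈ 1.2268)
E - b(38, 20) = 2797/2280 - 1*13/10 = 2797/2280 - 13/10 = -167/2280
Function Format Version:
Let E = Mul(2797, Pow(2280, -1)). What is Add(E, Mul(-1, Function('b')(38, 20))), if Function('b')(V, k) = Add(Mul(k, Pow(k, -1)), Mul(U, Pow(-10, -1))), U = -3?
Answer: Rational(-167, 2280) ≈ -0.073246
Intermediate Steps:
Function('b')(V, k) = Rational(13, 10) (Function('b')(V, k) = Add(Mul(k, Pow(k, -1)), Mul(-3, Pow(-10, -1))) = Add(1, Mul(-3, Rational(-1, 10))) = Add(1, Rational(3, 10)) = Rational(13, 10))
E = Rational(2797, 2280) (E = Mul(2797, Rational(1, 2280)) = Rational(2797, 2280) ≈ 1.2268)
Add(E, Mul(-1, Function('b')(38, 20))) = Add(Rational(2797, 2280), Mul(-1, Rational(13, 10))) = Add(Rational(2797, 2280), Rational(-13, 10)) = Rational(-167, 2280)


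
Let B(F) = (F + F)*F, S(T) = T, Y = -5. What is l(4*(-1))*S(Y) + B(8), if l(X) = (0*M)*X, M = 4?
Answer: 128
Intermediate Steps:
l(X) = 0 (l(X) = (0*4)*X = 0*X = 0)
B(F) = 2*F² (B(F) = (2*F)*F = 2*F²)
l(4*(-1))*S(Y) + B(8) = 0*(-5) + 2*8² = 0 + 2*64 = 0 + 128 = 128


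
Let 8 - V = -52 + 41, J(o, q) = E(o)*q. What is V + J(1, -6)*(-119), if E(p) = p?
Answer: 733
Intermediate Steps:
J(o, q) = o*q
V = 19 (V = 8 - (-52 + 41) = 8 - 1*(-11) = 8 + 11 = 19)
V + J(1, -6)*(-119) = 19 + (1*(-6))*(-119) = 19 - 6*(-119) = 19 + 714 = 733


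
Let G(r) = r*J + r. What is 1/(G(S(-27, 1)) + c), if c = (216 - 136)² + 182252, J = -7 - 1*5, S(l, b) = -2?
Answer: 1/188674 ≈ 5.3001e-6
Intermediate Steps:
J = -12 (J = -7 - 5 = -12)
G(r) = -11*r (G(r) = r*(-12) + r = -12*r + r = -11*r)
c = 188652 (c = 80² + 182252 = 6400 + 182252 = 188652)
1/(G(S(-27, 1)) + c) = 1/(-11*(-2) + 188652) = 1/(22 + 188652) = 1/188674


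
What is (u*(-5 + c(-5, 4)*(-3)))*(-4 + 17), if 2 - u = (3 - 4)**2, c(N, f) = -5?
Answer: 130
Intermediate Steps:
u = 1 (u = 2 - (3 - 4)**2 = 2 - 1*(-1)**2 = 2 - 1*1 = 2 - 1 = 1)
(u*(-5 + c(-5, 4)*(-3)))*(-4 + 17) = (1*(-5 - 5*(-3)))*(-4 + 17) = (1*(-5 + 15))*13 = (1*10)*13 = 10*13 = 130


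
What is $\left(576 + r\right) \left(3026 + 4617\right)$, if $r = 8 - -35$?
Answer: $4731017$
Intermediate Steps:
$r = 43$ ($r = 8 + 35 = 43$)
$\left(576 + r\right) \left(3026 + 4617\right) = \left(576 + 43\right) \left(3026 + 4617\right) = 619 \cdot 7643 = 4731017$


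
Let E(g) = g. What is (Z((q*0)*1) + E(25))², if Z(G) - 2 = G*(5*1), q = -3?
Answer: 729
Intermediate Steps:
Z(G) = 2 + 5*G (Z(G) = 2 + G*(5*1) = 2 + G*5 = 2 + 5*G)
(Z((q*0)*1) + E(25))² = ((2 + 5*(-3*0*1)) + 25)² = ((2 + 5*(0*1)) + 25)² = ((2 + 5*0) + 25)² = ((2 + 0) + 25)² = (2 + 25)² = 27² = 729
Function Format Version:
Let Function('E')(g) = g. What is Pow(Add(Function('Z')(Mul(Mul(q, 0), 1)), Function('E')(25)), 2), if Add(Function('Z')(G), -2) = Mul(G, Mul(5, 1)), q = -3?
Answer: 729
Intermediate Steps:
Function('Z')(G) = Add(2, Mul(5, G)) (Function('Z')(G) = Add(2, Mul(G, Mul(5, 1))) = Add(2, Mul(G, 5)) = Add(2, Mul(5, G)))
Pow(Add(Function('Z')(Mul(Mul(q, 0), 1)), Function('E')(25)), 2) = Pow(Add(Add(2, Mul(5, Mul(Mul(-3, 0), 1))), 25), 2) = Pow(Add(Add(2, Mul(5, Mul(0, 1))), 25), 2) = Pow(Add(Add(2, Mul(5, 0)), 25), 2) = Pow(Add(Add(2, 0), 25), 2) = Pow(Add(2, 25), 2) = Pow(27, 2) = 729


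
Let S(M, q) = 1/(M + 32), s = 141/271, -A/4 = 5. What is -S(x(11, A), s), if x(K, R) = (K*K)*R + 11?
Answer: 1/2377 ≈ 0.00042070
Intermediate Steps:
A = -20 (A = -4*5 = -20)
s = 141/271 (s = 141*(1/271) = 141/271 ≈ 0.52030)
x(K, R) = 11 + R*K² (x(K, R) = K²*R + 11 = R*K² + 11 = 11 + R*K²)
S(M, q) = 1/(32 + M)
-S(x(11, A), s) = -1/(32 + (11 - 20*11²)) = -1/(32 + (11 - 20*121)) = -1/(32 + (11 - 2420)) = -1/(32 - 2409) = -1/(-2377) = -1*(-1/2377) = 1/2377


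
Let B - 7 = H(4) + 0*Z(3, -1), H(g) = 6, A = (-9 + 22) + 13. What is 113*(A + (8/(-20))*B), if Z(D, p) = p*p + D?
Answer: 11752/5 ≈ 2350.4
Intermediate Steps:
Z(D, p) = D + p² (Z(D, p) = p² + D = D + p²)
A = 26 (A = 13 + 13 = 26)
B = 13 (B = 7 + (6 + 0*(3 + (-1)²)) = 7 + (6 + 0*(3 + 1)) = 7 + (6 + 0*4) = 7 + (6 + 0) = 7 + 6 = 13)
113*(A + (8/(-20))*B) = 113*(26 + (8/(-20))*13) = 113*(26 + (8*(-1/20))*13) = 113*(26 - ⅖*13) = 113*(26 - 26/5) = 113*(104/5) = 11752/5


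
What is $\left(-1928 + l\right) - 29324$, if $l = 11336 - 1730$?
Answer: $-21646$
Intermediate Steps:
$l = 9606$ ($l = 11336 - 1730 = 9606$)
$\left(-1928 + l\right) - 29324 = \left(-1928 + 9606\right) - 29324 = 7678 - 29324 = -21646$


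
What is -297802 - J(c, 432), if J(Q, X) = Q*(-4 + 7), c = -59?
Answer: -297625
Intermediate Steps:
J(Q, X) = 3*Q (J(Q, X) = Q*3 = 3*Q)
-297802 - J(c, 432) = -297802 - 3*(-59) = -297802 - 1*(-177) = -297802 + 177 = -297625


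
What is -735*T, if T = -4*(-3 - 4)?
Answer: -20580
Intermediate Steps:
T = 28 (T = -4*(-7) = 28)
-735*T = -735*28 = -20580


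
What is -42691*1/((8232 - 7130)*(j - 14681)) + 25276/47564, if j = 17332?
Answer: 1632063687/3158035562 ≈ 0.51680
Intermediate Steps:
-42691*1/((8232 - 7130)*(j - 14681)) + 25276/47564 = -42691*1/((8232 - 7130)*(17332 - 14681)) + 25276/47564 = -42691/(2651*1102) + 25276*(1/47564) = -42691/2921402 + 6319/11891 = -42691*1/2921402 + 6319/11891 = -3881/265582 + 6319/11891 = 1632063687/3158035562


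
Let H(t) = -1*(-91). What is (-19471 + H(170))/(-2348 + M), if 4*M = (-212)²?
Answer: -4845/2222 ≈ -2.1805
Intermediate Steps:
M = 11236 (M = (¼)*(-212)² = (¼)*44944 = 11236)
H(t) = 91
(-19471 + H(170))/(-2348 + M) = (-19471 + 91)/(-2348 + 11236) = -19380/8888 = -19380*1/8888 = -4845/2222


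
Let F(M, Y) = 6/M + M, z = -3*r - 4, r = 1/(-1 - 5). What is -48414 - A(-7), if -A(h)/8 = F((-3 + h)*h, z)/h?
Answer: -11881054/245 ≈ -48494.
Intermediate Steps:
r = -1/6 (r = 1/(-6) = -1/6 ≈ -0.16667)
z = -7/2 (z = -3*(-1/6) - 4 = 1/2 - 4 = -7/2 ≈ -3.5000)
F(M, Y) = M + 6/M
A(h) = -8*(h*(-3 + h) + 6/(h*(-3 + h)))/h (A(h) = -8*((-3 + h)*h + 6/(((-3 + h)*h)))/h = -8*(h*(-3 + h) + 6/((h*(-3 + h))))/h = -8*(h*(-3 + h) + 6*(1/(h*(-3 + h))))/h = -8*(h*(-3 + h) + 6/(h*(-3 + h)))/h)
-48414 - A(-7) = -48414 - 8*(-6 - 1*(-7)**2*(-3 - 7)**2)/((-7)**2*(-3 - 7)) = -48414 - 8*(-6 - 1*49*(-10)**2)/(49*(-10)) = -48414 - 8*(-1)*(-6 - 1*49*100)/(49*10) = -48414 - 8*(-1)*(-6 - 4900)/(49*10) = -48414 - 8*(-1)*(-4906)/(49*10) = -48414 - 1*19624/245 = -48414 - 19624/245 = -11881054/245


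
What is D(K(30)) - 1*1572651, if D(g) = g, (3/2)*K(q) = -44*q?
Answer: -1573531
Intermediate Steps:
K(q) = -88*q/3 (K(q) = 2*(-44*q)/3 = -88*q/3)
D(K(30)) - 1*1572651 = -88/3*30 - 1*1572651 = -880 - 1572651 = -1573531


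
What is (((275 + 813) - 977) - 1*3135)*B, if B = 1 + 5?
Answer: -18144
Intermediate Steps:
B = 6
(((275 + 813) - 977) - 1*3135)*B = (((275 + 813) - 977) - 1*3135)*6 = ((1088 - 977) - 3135)*6 = (111 - 3135)*6 = -3024*6 = -18144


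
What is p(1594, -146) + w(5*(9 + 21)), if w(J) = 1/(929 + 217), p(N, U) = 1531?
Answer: 1754527/1146 ≈ 1531.0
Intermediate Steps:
w(J) = 1/1146
p(1594, -146) + w(5*(9 + 21)) = 1531 + 1/1146 = 1754527/1146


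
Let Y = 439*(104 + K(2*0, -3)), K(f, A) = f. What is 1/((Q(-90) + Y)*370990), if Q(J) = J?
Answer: 1/16904530340 ≈ 5.9156e-11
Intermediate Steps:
Y = 45656 (Y = 439*(104 + 2*0) = 439*(104 + 0) = 439*104 = 45656)
1/((Q(-90) + Y)*370990) = 1/((-90 + 45656)*370990) = (1/370990)/45566 = (1/45566)*(1/370990) = 1/16904530340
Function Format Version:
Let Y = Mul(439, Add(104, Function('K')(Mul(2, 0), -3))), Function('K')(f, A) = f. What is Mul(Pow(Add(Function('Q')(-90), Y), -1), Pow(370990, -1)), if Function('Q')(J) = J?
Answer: Rational(1, 16904530340) ≈ 5.9156e-11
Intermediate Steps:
Y = 45656 (Y = Mul(439, Add(104, Mul(2, 0))) = Mul(439, Add(104, 0)) = Mul(439, 104) = 45656)
Mul(Pow(Add(Function('Q')(-90), Y), -1), Pow(370990, -1)) = Mul(Pow(Add(-90, 45656), -1), Pow(370990, -1)) = Mul(Pow(45566, -1), Rational(1, 370990)) = Mul(Rational(1, 45566), Rational(1, 370990)) = Rational(1, 16904530340)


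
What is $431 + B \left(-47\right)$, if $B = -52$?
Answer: $2875$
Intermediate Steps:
$431 + B \left(-47\right) = 431 - -2444 = 431 + 2444 = 2875$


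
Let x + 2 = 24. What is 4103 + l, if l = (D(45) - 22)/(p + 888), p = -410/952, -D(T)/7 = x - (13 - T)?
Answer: 1733257349/422483 ≈ 4102.5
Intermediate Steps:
x = 22 (x = -2 + 24 = 22)
D(T) = -63 - 7*T (D(T) = -7*(22 - (13 - T)) = -7*(22 + (-13 + T)) = -7*(9 + T) = -63 - 7*T)
p = -205/476 (p = -410*1/952 = -205/476 ≈ -0.43067)
l = -190400/422483 (l = ((-63 - 7*45) - 22)/(-205/476 + 888) = ((-63 - 315) - 22)/(422483/476) = (-378 - 22)*(476/422483) = -400*476/422483 = -190400/422483 ≈ -0.45067)
4103 + l = 4103 - 190400/422483 = 1733257349/422483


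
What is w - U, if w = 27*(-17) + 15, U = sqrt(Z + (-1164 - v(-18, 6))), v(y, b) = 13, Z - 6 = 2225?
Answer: -444 - sqrt(1054) ≈ -476.47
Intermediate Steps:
Z = 2231 (Z = 6 + 2225 = 2231)
U = sqrt(1054) (U = sqrt(2231 + (-1164 - 1*13)) = sqrt(2231 + (-1164 - 13)) = sqrt(2231 - 1177) = sqrt(1054) ≈ 32.465)
w = -444 (w = -459 + 15 = -444)
w - U = -444 - sqrt(1054)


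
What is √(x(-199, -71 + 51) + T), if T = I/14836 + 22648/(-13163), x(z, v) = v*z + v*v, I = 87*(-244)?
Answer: √10432417308062921629/48821567 ≈ 66.158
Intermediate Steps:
I = -21228
x(z, v) = v² + v*z (x(z, v) = v*z + v² = v² + v*z)
T = -153857473/48821567 (T = -21228/14836 + 22648/(-13163) = -21228*1/14836 + 22648*(-1/13163) = -5307/3709 - 22648/13163 = -153857473/48821567 ≈ -3.1514)
√(x(-199, -71 + 51) + T) = √((-71 + 51)*((-71 + 51) - 199) - 153857473/48821567) = √(-20*(-20 - 199) - 153857473/48821567) = √(-20*(-219) - 153857473/48821567) = √(4380 - 153857473/48821567) = √(213684605987/48821567) = √10432417308062921629/48821567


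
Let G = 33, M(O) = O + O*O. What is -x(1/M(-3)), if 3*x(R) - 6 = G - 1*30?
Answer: -3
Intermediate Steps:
M(O) = O + O²
x(R) = 3 (x(R) = 2 + (33 - 1*30)/3 = 2 + (33 - 30)/3 = 2 + (⅓)*3 = 2 + 1 = 3)
-x(1/M(-3)) = -1*3 = -3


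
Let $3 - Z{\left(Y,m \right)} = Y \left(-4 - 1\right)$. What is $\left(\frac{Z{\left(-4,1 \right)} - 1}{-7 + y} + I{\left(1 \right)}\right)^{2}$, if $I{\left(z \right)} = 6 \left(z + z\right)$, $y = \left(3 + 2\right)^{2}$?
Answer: $121$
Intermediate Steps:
$y = 25$ ($y = 5^{2} = 25$)
$Z{\left(Y,m \right)} = 3 + 5 Y$ ($Z{\left(Y,m \right)} = 3 - Y \left(-4 - 1\right) = 3 - Y \left(-5\right) = 3 - - 5 Y = 3 + 5 Y$)
$I{\left(z \right)} = 12 z$ ($I{\left(z \right)} = 6 \cdot 2 z = 12 z$)
$\left(\frac{Z{\left(-4,1 \right)} - 1}{-7 + y} + I{\left(1 \right)}\right)^{2} = \left(\frac{\left(3 + 5 \left(-4\right)\right) - 1}{-7 + 25} + 12 \cdot 1\right)^{2} = \left(\frac{\left(3 - 20\right) - 1}{18} + 12\right)^{2} = \left(\left(-17 - 1\right) \frac{1}{18} + 12\right)^{2} = \left(\left(-18\right) \frac{1}{18} + 12\right)^{2} = \left(-1 + 12\right)^{2} = 11^{2} = 121$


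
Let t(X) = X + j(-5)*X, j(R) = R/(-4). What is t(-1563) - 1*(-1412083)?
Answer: 5634265/4 ≈ 1.4086e+6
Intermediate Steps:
j(R) = -R/4 (j(R) = R*(-1/4) = -R/4)
t(X) = 9*X/4 (t(X) = X + (-1/4*(-5))*X = X + 5*X/4 = 9*X/4)
t(-1563) - 1*(-1412083) = (9/4)*(-1563) - 1*(-1412083) = -14067/4 + 1412083 = 5634265/4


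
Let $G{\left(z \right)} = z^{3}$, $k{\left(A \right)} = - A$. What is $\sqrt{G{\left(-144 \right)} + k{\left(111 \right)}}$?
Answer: $i \sqrt{2986095} \approx 1728.0 i$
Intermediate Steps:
$\sqrt{G{\left(-144 \right)} + k{\left(111 \right)}} = \sqrt{\left(-144\right)^{3} - 111} = \sqrt{-2985984 - 111} = \sqrt{-2986095} = i \sqrt{2986095}$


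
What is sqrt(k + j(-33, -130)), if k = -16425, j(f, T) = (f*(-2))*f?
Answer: 3*I*sqrt(2067) ≈ 136.39*I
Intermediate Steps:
j(f, T) = -2*f**2 (j(f, T) = (-2*f)*f = -2*f**2)
sqrt(k + j(-33, -130)) = sqrt(-16425 - 2*(-33)**2) = sqrt(-16425 - 2*1089) = sqrt(-16425 - 2178) = sqrt(-18603) = 3*I*sqrt(2067)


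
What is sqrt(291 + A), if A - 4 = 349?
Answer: 2*sqrt(161) ≈ 25.377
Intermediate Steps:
A = 353 (A = 4 + 349 = 353)
sqrt(291 + A) = sqrt(291 + 353) = sqrt(644) = 2*sqrt(161)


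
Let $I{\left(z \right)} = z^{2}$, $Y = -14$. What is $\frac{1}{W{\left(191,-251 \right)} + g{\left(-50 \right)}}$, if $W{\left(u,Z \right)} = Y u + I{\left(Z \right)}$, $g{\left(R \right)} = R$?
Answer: $\frac{1}{60277} \approx 1.659 \cdot 10^{-5}$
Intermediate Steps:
$W{\left(u,Z \right)} = Z^{2} - 14 u$ ($W{\left(u,Z \right)} = - 14 u + Z^{2} = Z^{2} - 14 u$)
$\frac{1}{W{\left(191,-251 \right)} + g{\left(-50 \right)}} = \frac{1}{\left(\left(-251\right)^{2} - 2674\right) - 50} = \frac{1}{\left(63001 - 2674\right) - 50} = \frac{1}{60327 - 50} = \frac{1}{60277}$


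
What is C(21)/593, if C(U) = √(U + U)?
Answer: √42/593 ≈ 0.010929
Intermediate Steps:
C(U) = √2*√U (C(U) = √(2*U) = √2*√U)
C(21)/593 = (√2*√21)/593 = √42*(1/593) = √42/593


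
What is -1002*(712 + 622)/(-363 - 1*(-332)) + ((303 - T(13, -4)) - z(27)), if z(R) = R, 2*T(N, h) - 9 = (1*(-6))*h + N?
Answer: 1344511/31 ≈ 43371.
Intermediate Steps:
T(N, h) = 9/2 + N/2 - 3*h (T(N, h) = 9/2 + ((1*(-6))*h + N)/2 = 9/2 + (-6*h + N)/2 = 9/2 + (N - 6*h)/2 = 9/2 + (N/2 - 3*h) = 9/2 + N/2 - 3*h)
-1002*(712 + 622)/(-363 - 1*(-332)) + ((303 - T(13, -4)) - z(27)) = -1002*(712 + 622)/(-363 - 1*(-332)) + ((303 - (9/2 + (½)*13 - 3*(-4))) - 1*27) = -1336668/(-363 + 332) + ((303 - (9/2 + 13/2 + 12)) - 27) = -1336668/(-31) + ((303 - 1*23) - 27) = -1336668*(-1)/31 + ((303 - 23) - 27) = -1002*(-1334/31) + (280 - 27) = 1336668/31 + 253 = 1344511/31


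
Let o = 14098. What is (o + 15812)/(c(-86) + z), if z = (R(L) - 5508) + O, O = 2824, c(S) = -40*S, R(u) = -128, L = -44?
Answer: 14955/314 ≈ 47.627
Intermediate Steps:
z = -2812 (z = (-128 - 5508) + 2824 = -5636 + 2824 = -2812)
(o + 15812)/(c(-86) + z) = (14098 + 15812)/(-40*(-86) - 2812) = 29910/(3440 - 2812) = 29910/628 = 29910*(1/628) = 14955/314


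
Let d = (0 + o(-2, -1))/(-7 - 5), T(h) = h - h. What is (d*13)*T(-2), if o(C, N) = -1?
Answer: 0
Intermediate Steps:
T(h) = 0
d = 1/12 (d = (0 - 1)/(-7 - 5) = -1/(-12) = -1*(-1/12) = 1/12 ≈ 0.083333)
(d*13)*T(-2) = ((1/12)*13)*0 = (13/12)*0 = 0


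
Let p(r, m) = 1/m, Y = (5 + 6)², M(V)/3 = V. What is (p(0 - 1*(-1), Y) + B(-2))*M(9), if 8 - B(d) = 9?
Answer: -3240/121 ≈ -26.777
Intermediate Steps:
B(d) = -1 (B(d) = 8 - 1*9 = 8 - 9 = -1)
M(V) = 3*V
Y = 121 (Y = 11² = 121)
(p(0 - 1*(-1), Y) + B(-2))*M(9) = (1/121 - 1)*(3*9) = (1/121 - 1)*27 = -120/121*27 = -3240/121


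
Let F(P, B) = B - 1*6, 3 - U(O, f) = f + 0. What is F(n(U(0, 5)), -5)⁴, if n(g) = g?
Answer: 14641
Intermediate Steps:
U(O, f) = 3 - f (U(O, f) = 3 - (f + 0) = 3 - f)
F(P, B) = -6 + B (F(P, B) = B - 6 = -6 + B)
F(n(U(0, 5)), -5)⁴ = (-6 - 5)⁴ = (-11)⁴ = 14641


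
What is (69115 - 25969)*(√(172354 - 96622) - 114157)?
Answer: -4925417922 + 86292*√18933 ≈ -4.9135e+9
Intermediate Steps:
(69115 - 25969)*(√(172354 - 96622) - 114157) = 43146*(√75732 - 114157) = 43146*(2*√18933 - 114157) = 43146*(-114157 + 2*√18933) = -4925417922 + 86292*√18933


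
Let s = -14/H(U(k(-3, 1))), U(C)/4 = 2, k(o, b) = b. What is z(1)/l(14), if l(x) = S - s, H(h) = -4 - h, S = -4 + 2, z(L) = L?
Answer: -6/19 ≈ -0.31579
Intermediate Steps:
S = -2
U(C) = 8 (U(C) = 4*2 = 8)
s = 7/6 (s = -14/(-4 - 1*8) = -14/(-4 - 8) = -14/(-12) = -14*(-1/12) = 7/6 ≈ 1.1667)
l(x) = -19/6 (l(x) = -2 - 1*7/6 = -2 - 7/6 = -19/6)
z(1)/l(14) = 1/(-19/6) = 1*(-6/19) = -6/19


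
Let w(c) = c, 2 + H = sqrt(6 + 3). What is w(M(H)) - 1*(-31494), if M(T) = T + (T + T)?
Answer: 31497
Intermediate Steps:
H = 1 (H = -2 + sqrt(6 + 3) = -2 + sqrt(9) = -2 + 3 = 1)
M(T) = 3*T (M(T) = T + 2*T = 3*T)
w(M(H)) - 1*(-31494) = 3*1 - 1*(-31494) = 3 + 31494 = 31497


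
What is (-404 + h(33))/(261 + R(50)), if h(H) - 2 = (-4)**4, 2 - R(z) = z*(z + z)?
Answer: 146/4737 ≈ 0.030821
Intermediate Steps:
R(z) = 2 - 2*z**2 (R(z) = 2 - z*(z + z) = 2 - z*2*z = 2 - 2*z**2)
h(H) = 258 (h(H) = 2 + (-4)**4 = 2 + 256 = 258)
(-404 + h(33))/(261 + R(50)) = (-404 + 258)/(261 + (2 - 2*50**2)) = -146/(261 + (2 - 2*2500)) = -146/(261 + (2 - 5000)) = -146/(261 - 4998) = -146/(-4737) = -146*(-1/4737) = 146/4737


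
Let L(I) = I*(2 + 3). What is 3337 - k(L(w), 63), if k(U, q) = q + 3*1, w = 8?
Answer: 3271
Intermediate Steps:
L(I) = 5*I (L(I) = I*5 = 5*I)
k(U, q) = 3 + q (k(U, q) = q + 3 = 3 + q)
3337 - k(L(w), 63) = 3337 - (3 + 63) = 3337 - 1*66 = 3337 - 66 = 3271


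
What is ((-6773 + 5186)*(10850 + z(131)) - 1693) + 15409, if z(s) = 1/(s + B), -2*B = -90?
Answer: -3028122771/176 ≈ -1.7205e+7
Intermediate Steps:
B = 45 (B = -½*(-90) = 45)
z(s) = 1/(45 + s) (z(s) = 1/(s + 45) = 1/(45 + s))
((-6773 + 5186)*(10850 + z(131)) - 1693) + 15409 = ((-6773 + 5186)*(10850 + 1/(45 + 131)) - 1693) + 15409 = (-1587*(10850 + 1/176) - 1693) + 15409 = (-1587*1909601/176 - 1693) + 15409 = (-3030536787/176 - 1693) + 15409 = -3030834755/176 + 15409 = -3028122771/176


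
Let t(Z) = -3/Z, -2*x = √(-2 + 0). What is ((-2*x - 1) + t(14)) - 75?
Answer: -1067/14 + I*√2 ≈ -76.214 + 1.4142*I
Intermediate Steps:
x = -I*√2/2 (x = -√(-2 + 0)/2 = -I*√2/2 ≈ -0.70711*I)
((-2*x - 1) + t(14)) - 75 = ((-(-1)*I*√2 - 1) - 3/14) - 75 = ((I*√2 - 1) - 3*1/14) - 75 = ((-1 + I*√2) - 3/14) - 75 = (-17/14 + I*√2) - 75 = -1067/14 + I*√2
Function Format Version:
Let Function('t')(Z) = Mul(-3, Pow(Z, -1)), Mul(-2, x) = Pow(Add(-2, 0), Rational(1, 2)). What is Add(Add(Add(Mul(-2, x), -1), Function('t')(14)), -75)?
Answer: Add(Rational(-1067, 14), Mul(I, Pow(2, Rational(1, 2)))) ≈ Add(-76.214, Mul(1.4142, I))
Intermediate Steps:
x = Mul(Rational(-1, 2), I, Pow(2, Rational(1, 2))) (x = Mul(Rational(-1, 2), Pow(Add(-2, 0), Rational(1, 2))) = Mul(Rational(-1, 2), Pow(-2, Rational(1, 2))) = Mul(Rational(-1, 2), Mul(I, Pow(2, Rational(1, 2)))) = Mul(Rational(-1, 2), I, Pow(2, Rational(1, 2))) ≈ Mul(-0.70711, I))
Add(Add(Add(Mul(-2, x), -1), Function('t')(14)), -75) = Add(Add(Add(Mul(-2, Mul(Rational(-1, 2), I, Pow(2, Rational(1, 2)))), -1), Mul(-3, Pow(14, -1))), -75) = Add(Add(Add(Mul(I, Pow(2, Rational(1, 2))), -1), Mul(-3, Rational(1, 14))), -75) = Add(Add(Add(-1, Mul(I, Pow(2, Rational(1, 2)))), Rational(-3, 14)), -75) = Add(Add(Rational(-17, 14), Mul(I, Pow(2, Rational(1, 2)))), -75) = Add(Rational(-1067, 14), Mul(I, Pow(2, Rational(1, 2))))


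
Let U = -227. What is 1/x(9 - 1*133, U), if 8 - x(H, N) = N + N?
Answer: 1/462 ≈ 0.0021645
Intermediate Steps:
x(H, N) = 8 - 2*N (x(H, N) = 8 - (N + N) = 8 - 2*N)
1/x(9 - 1*133, U) = 1/(8 - 2*(-227)) = 1/(8 + 454) = 1/462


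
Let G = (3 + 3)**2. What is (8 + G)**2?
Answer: 1936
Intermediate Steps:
G = 36 (G = 6**2 = 36)
(8 + G)**2 = (8 + 36)**2 = 44**2 = 1936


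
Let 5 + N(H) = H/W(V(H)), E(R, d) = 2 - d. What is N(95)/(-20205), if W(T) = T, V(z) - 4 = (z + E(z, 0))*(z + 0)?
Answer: 9200/37253979 ≈ 0.00024695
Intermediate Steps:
V(z) = 4 + z*(2 + z) (V(z) = 4 + (z + (2 - 1*0))*(z + 0) = 4 + (z + (2 + 0))*z = 4 + (z + 2)*z = 4 + (2 + z)*z = 4 + z*(2 + z))
N(H) = -5 + H/(4 + H² + 2*H)
N(95)/(-20205) = (-5 + 95/(4 + 95² + 2*95))/(-20205) = (-5 + 95/(4 + 9025 + 190))*(-1/20205) = (-5 + 95/9219)*(-1/20205) = -46000/9219*(-1/20205) = 9200/37253979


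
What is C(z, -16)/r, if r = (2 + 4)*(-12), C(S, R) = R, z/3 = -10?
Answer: 2/9 ≈ 0.22222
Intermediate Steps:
z = -30 (z = 3*(-10) = -30)
r = -72 (r = 6*(-12) = -72)
C(z, -16)/r = -16/(-72) = -16*(-1/72) = 2/9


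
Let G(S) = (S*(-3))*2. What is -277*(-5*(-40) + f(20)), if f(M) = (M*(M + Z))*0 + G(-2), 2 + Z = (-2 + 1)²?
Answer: -58724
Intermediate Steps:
Z = -1 (Z = -2 + (-2 + 1)² = -2 + (-1)² = -2 + 1 = -1)
G(S) = -6*S (G(S) = -3*S*2 = -6*S)
f(M) = 12 (f(M) = (M*(M - 1))*0 - 6*(-2) = (M*(-1 + M))*0 + 12 = 0 + 12 = 12)
-277*(-5*(-40) + f(20)) = -277*(-5*(-40) + 12) = -277*(200 + 12) = -277*212 = -58724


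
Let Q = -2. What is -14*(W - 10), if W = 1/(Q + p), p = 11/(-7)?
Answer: 3598/25 ≈ 143.92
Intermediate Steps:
p = -11/7 (p = 11*(-⅐) = -11/7 ≈ -1.5714)
W = -7/25 (W = 1/(-2 - 11/7) = 1/(-25/7) = -7/25 ≈ -0.28000)
-14*(W - 10) = -14*(-7/25 - 10) = -14*(-257/25) = 3598/25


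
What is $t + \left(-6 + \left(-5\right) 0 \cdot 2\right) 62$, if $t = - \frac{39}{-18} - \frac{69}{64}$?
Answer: $- \frac{71215}{192} \approx -370.91$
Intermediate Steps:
$t = \frac{209}{192}$ ($t = \left(-39\right) \left(- \frac{1}{18}\right) - \frac{69}{64} = \frac{13}{6} - \frac{69}{64} = \frac{209}{192} \approx 1.0885$)
$t + \left(-6 + \left(-5\right) 0 \cdot 2\right) 62 = \frac{209}{192} + \left(-6 + \left(-5\right) 0 \cdot 2\right) 62 = \frac{209}{192} + \left(-6 + 0 \cdot 2\right) 62 = \frac{209}{192} + \left(-6 + 0\right) 62 = \frac{209}{192} - 372 = - \frac{71215}{192}$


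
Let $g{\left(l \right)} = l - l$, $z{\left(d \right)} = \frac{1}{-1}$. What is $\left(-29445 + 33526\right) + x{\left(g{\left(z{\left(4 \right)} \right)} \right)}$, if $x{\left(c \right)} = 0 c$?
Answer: $4081$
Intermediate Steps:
$z{\left(d \right)} = -1$
$g{\left(l \right)} = 0$
$x{\left(c \right)} = 0$
$\left(-29445 + 33526\right) + x{\left(g{\left(z{\left(4 \right)} \right)} \right)} = \left(-29445 + 33526\right) + 0 = 4081 + 0 = 4081$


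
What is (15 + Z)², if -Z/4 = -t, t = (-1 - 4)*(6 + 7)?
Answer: 60025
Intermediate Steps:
t = -65 (t = -5*13 = -65)
Z = -260 (Z = -(-4)*(-65) = -4*65 = -260)
(15 + Z)² = (15 - 260)² = (-245)² = 60025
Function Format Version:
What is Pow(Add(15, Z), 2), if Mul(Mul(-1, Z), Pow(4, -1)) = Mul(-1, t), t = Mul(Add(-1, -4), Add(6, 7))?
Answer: 60025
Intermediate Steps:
t = -65 (t = Mul(-5, 13) = -65)
Z = -260 (Z = Mul(-4, Mul(-1, -65)) = Mul(-4, 65) = -260)
Pow(Add(15, Z), 2) = Pow(Add(15, -260), 2) = Pow(-245, 2) = 60025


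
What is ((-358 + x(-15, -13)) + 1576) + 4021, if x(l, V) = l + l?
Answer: 5209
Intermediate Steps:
x(l, V) = 2*l
((-358 + x(-15, -13)) + 1576) + 4021 = ((-358 + 2*(-15)) + 1576) + 4021 = ((-358 - 30) + 1576) + 4021 = (-388 + 1576) + 4021 = 1188 + 4021 = 5209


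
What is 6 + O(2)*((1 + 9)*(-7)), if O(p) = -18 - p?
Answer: 1406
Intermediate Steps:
6 + O(2)*((1 + 9)*(-7)) = 6 + (-18 - 1*2)*((1 + 9)*(-7)) = 6 + (-18 - 2)*(10*(-7)) = 6 - 20*(-70) = 6 + 1400 = 1406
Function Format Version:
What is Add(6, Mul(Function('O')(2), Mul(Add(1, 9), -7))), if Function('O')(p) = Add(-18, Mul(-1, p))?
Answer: 1406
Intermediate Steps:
Add(6, Mul(Function('O')(2), Mul(Add(1, 9), -7))) = Add(6, Mul(Add(-18, Mul(-1, 2)), Mul(Add(1, 9), -7))) = Add(6, Mul(Add(-18, -2), Mul(10, -7))) = Add(6, Mul(-20, -70)) = Add(6, 1400) = 1406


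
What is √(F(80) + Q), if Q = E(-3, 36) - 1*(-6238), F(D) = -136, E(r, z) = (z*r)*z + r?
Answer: √2211 ≈ 47.021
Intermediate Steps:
E(r, z) = r + r*z² (E(r, z) = (r*z)*z + r = r*z² + r = r + r*z²)
Q = 2347 (Q = -3*(1 + 36²) - 1*(-6238) = -3*(1 + 1296) + 6238 = -3*1297 + 6238 = -3891 + 6238 = 2347)
√(F(80) + Q) = √(-136 + 2347) = √2211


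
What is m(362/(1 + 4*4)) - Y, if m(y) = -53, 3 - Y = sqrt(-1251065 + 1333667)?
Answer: -56 + 3*sqrt(9178) ≈ 231.41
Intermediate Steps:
Y = 3 - 3*sqrt(9178) (Y = 3 - sqrt(-1251065 + 1333667) = 3 - sqrt(82602) = 3 - 3*sqrt(9178) ≈ -284.41)
m(362/(1 + 4*4)) - Y = -53 - (3 - 3*sqrt(9178)) = -53 + (-3 + 3*sqrt(9178)) = -56 + 3*sqrt(9178)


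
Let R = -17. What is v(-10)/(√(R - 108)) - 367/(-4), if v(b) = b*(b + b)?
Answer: 367/4 - 8*I*√5 ≈ 91.75 - 17.889*I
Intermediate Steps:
v(b) = 2*b² (v(b) = b*(2*b) = 2*b²)
v(-10)/(√(R - 108)) - 367/(-4) = (2*(-10)²)/(√(-17 - 108)) - 367/(-4) = (2*100)/(√(-125)) - 367*(-¼) = 200/((5*I*√5)) + 367/4 = 200*(-I*√5/25) + 367/4 = -8*I*√5 + 367/4 = 367/4 - 8*I*√5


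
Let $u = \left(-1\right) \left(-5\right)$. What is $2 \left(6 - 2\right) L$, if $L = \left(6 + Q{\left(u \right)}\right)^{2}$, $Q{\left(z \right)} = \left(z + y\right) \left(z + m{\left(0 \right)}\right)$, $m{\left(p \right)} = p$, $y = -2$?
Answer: $3528$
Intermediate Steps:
$u = 5$
$Q{\left(z \right)} = z \left(-2 + z\right)$ ($Q{\left(z \right)} = \left(z - 2\right) \left(z + 0\right) = \left(-2 + z\right) z = z \left(-2 + z\right)$)
$L = 441$ ($L = \left(6 + 5 \left(-2 + 5\right)\right)^{2} = \left(6 + 5 \cdot 3\right)^{2} = \left(6 + 15\right)^{2} = 21^{2} = 441$)
$2 \left(6 - 2\right) L = 2 \left(6 - 2\right) 441 = 2 \cdot 4 \cdot 441 = 8 \cdot 441 = 3528$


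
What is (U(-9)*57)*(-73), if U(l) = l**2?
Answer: -337041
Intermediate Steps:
(U(-9)*57)*(-73) = ((-9)**2*57)*(-73) = (81*57)*(-73) = 4617*(-73) = -337041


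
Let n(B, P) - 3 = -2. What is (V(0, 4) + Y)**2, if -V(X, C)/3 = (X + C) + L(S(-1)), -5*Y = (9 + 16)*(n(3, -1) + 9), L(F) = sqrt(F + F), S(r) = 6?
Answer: 3952 + 744*sqrt(3) ≈ 5240.6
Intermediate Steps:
n(B, P) = 1 (n(B, P) = 3 - 2 = 1)
L(F) = sqrt(2)*sqrt(F) (L(F) = sqrt(2*F) = sqrt(2)*sqrt(F))
Y = -50 (Y = -(9 + 16)*(1 + 9)/5 = -5*10 = -1/5*250 = -50)
V(X, C) = -6*sqrt(3) - 3*C - 3*X (V(X, C) = -3*((X + C) + sqrt(2)*sqrt(6)) = -3*((C + X) + 2*sqrt(3)) = -3*(C + X + 2*sqrt(3)) = -6*sqrt(3) - 3*C - 3*X)
(V(0, 4) + Y)**2 = ((-6*sqrt(3) - 3*4 - 3*0) - 50)**2 = ((-6*sqrt(3) - 12 + 0) - 50)**2 = ((-12 - 6*sqrt(3)) - 50)**2 = (-62 - 6*sqrt(3))**2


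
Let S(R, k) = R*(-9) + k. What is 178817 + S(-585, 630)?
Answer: 184712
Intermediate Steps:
S(R, k) = k - 9*R (S(R, k) = -9*R + k = k - 9*R)
178817 + S(-585, 630) = 178817 + (630 - 9*(-585)) = 178817 + (630 + 5265) = 178817 + 5895 = 184712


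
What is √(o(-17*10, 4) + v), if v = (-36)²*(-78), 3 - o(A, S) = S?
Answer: I*√101089 ≈ 317.94*I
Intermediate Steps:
o(A, S) = 3 - S
v = -101088 (v = 1296*(-78) = -101088)
√(o(-17*10, 4) + v) = √((3 - 1*4) - 101088) = √((3 - 4) - 101088) = √(-1 - 101088) = √(-101089) = I*√101089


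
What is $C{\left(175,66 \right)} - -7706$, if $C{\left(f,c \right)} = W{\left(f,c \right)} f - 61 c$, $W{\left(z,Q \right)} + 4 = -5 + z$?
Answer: $32730$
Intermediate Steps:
$W{\left(z,Q \right)} = -9 + z$ ($W{\left(z,Q \right)} = -4 + \left(-5 + z\right) = -9 + z$)
$C{\left(f,c \right)} = - 61 c + f \left(-9 + f\right)$ ($C{\left(f,c \right)} = \left(-9 + f\right) f - 61 c = f \left(-9 + f\right) - 61 c = - 61 c + f \left(-9 + f\right)$)
$C{\left(175,66 \right)} - -7706 = \left(\left(-61\right) 66 + 175 \left(-9 + 175\right)\right) - -7706 = \left(-4026 + 175 \cdot 166\right) + 7706 = \left(-4026 + 29050\right) + 7706 = 25024 + 7706 = 32730$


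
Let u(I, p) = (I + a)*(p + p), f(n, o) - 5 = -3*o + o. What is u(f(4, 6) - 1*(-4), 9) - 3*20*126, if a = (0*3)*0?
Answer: -7614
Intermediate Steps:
f(n, o) = 5 - 2*o (f(n, o) = 5 + (-3*o + o) = 5 - 2*o)
a = 0 (a = 0*0 = 0)
u(I, p) = 2*I*p (u(I, p) = (I + 0)*(p + p) = I*(2*p) = 2*I*p)
u(f(4, 6) - 1*(-4), 9) - 3*20*126 = 2*((5 - 2*6) - 1*(-4))*9 - 3*20*126 = 2*((5 - 12) + 4)*9 - 60*126 = 2*(-7 + 4)*9 - 7560 = 2*(-3)*9 - 7560 = -54 - 7560 = -7614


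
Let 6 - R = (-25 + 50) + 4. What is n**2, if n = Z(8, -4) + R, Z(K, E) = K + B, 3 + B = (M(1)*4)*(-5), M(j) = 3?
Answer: 6084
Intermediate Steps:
B = -63 (B = -3 + (3*4)*(-5) = -3 + 12*(-5) = -3 - 60 = -63)
Z(K, E) = -63 + K (Z(K, E) = K - 63 = -63 + K)
R = -23 (R = 6 - ((-25 + 50) + 4) = 6 - (25 + 4) = 6 - 1*29 = 6 - 29 = -23)
n = -78 (n = (-63 + 8) - 23 = -55 - 23 = -78)
n**2 = (-78)**2 = 6084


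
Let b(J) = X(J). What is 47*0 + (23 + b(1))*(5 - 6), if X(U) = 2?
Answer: -25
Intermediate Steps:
b(J) = 2
47*0 + (23 + b(1))*(5 - 6) = 47*0 + (23 + 2)*(5 - 6) = 0 + 25*(-1) = 0 - 25 = -25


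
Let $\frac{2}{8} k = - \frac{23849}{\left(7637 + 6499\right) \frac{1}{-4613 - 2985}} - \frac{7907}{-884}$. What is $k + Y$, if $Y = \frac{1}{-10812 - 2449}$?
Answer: $\frac{265711866543133}{5178513327} \approx 51310.0$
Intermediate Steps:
$k = \frac{20037091240}{390507}$ ($k = 4 \left(- \frac{23849}{\left(7637 + 6499\right) \frac{1}{-4613 - 2985}} - \frac{7907}{-884}\right) = 4 \left(- \frac{23849}{14136 \frac{1}{-7598}} - - \frac{7907}{884}\right) = 4 \left(- \frac{23849}{14136 \left(- \frac{1}{7598}\right)} + \frac{7907}{884}\right) = 4 \left(- \frac{23849}{- \frac{7068}{3799}} + \frac{7907}{884}\right) = 4 \left(\left(-23849\right) \left(- \frac{3799}{7068}\right) + \frac{7907}{884}\right) = 4 \left(\frac{90602351}{7068} + \frac{7907}{884}\right) = 4 \cdot \frac{5009272810}{390507} = \frac{20037091240}{390507} \approx 51310.0$)
$Y = - \frac{1}{13261}$ ($Y = \frac{1}{-13261} = - \frac{1}{13261} \approx -7.5409 \cdot 10^{-5}$)
$k + Y = \frac{20037091240}{390507} - \frac{1}{13261} = \frac{265711866543133}{5178513327}$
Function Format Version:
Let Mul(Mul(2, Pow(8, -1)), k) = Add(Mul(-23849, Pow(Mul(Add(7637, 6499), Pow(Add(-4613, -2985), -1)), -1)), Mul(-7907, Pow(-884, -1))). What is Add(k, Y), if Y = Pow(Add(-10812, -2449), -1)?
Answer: Rational(265711866543133, 5178513327) ≈ 51310.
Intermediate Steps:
k = Rational(20037091240, 390507) (k = Mul(4, Add(Mul(-23849, Pow(Mul(Add(7637, 6499), Pow(Add(-4613, -2985), -1)), -1)), Mul(-7907, Pow(-884, -1)))) = Mul(4, Add(Mul(-23849, Pow(Mul(14136, Pow(-7598, -1)), -1)), Mul(-7907, Rational(-1, 884)))) = Mul(4, Add(Mul(-23849, Pow(Mul(14136, Rational(-1, 7598)), -1)), Rational(7907, 884))) = Mul(4, Add(Mul(-23849, Pow(Rational(-7068, 3799), -1)), Rational(7907, 884))) = Mul(4, Add(Mul(-23849, Rational(-3799, 7068)), Rational(7907, 884))) = Mul(4, Add(Rational(90602351, 7068), Rational(7907, 884))) = Mul(4, Rational(5009272810, 390507)) = Rational(20037091240, 390507) ≈ 51310.)
Y = Rational(-1, 13261) (Y = Pow(-13261, -1) = Rational(-1, 13261) ≈ -7.5409e-5)
Add(k, Y) = Add(Rational(20037091240, 390507), Rational(-1, 13261)) = Rational(265711866543133, 5178513327)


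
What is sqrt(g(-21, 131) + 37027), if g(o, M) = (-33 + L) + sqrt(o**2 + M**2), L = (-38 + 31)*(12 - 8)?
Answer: sqrt(36966 + sqrt(17602)) ≈ 192.61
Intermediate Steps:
L = -28 (L = -7*4 = -28)
g(o, M) = -61 + sqrt(M**2 + o**2) (g(o, M) = (-33 - 28) + sqrt(o**2 + M**2) = -61 + sqrt(M**2 + o**2))
sqrt(g(-21, 131) + 37027) = sqrt((-61 + sqrt(131**2 + (-21)**2)) + 37027) = sqrt((-61 + sqrt(17161 + 441)) + 37027) = sqrt((-61 + sqrt(17602)) + 37027) = sqrt(36966 + sqrt(17602))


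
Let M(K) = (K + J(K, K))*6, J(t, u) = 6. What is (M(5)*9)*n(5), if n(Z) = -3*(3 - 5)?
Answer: 3564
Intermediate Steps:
n(Z) = 6 (n(Z) = -3*(-2) = 6)
M(K) = 36 + 6*K (M(K) = (K + 6)*6 = (6 + K)*6 = 36 + 6*K)
(M(5)*9)*n(5) = ((36 + 6*5)*9)*6 = ((36 + 30)*9)*6 = (66*9)*6 = 594*6 = 3564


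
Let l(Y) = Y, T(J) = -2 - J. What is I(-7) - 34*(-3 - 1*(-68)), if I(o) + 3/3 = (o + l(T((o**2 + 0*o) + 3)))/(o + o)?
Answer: -30893/14 ≈ -2206.6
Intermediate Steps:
I(o) = -1 + (-5 + o - o**2)/(2*o) (I(o) = -1 + (o + (-2 - ((o**2 + 0*o) + 3)))/(o + o) = -1 + (o + (-2 - ((o**2 + 0) + 3)))/((2*o)) = -1 + (o + (-2 - (o**2 + 3)))*(1/(2*o)) = -1 + (o + (-2 - (3 + o**2)))*(1/(2*o)) = -1 + (o + (-2 + (-3 - o**2)))*(1/(2*o)) = -1 + (o + (-5 - o**2))*(1/(2*o)) = -1 + (-5 + o - o**2)*(1/(2*o)) = -1 + (-5 + o - o**2)/(2*o))
I(-7) - 34*(-3 - 1*(-68)) = (1/2)*(-5 - 1*(-7) - 1*(-7)**2)/(-7) - 34*(-3 - 1*(-68)) = (1/2)*(-1/7)*(-5 + 7 - 1*49) - 34*(-3 + 68) = (1/2)*(-1/7)*(-5 + 7 - 49) - 34*65 = (1/2)*(-1/7)*(-47) - 2210 = 47/14 - 2210 = -30893/14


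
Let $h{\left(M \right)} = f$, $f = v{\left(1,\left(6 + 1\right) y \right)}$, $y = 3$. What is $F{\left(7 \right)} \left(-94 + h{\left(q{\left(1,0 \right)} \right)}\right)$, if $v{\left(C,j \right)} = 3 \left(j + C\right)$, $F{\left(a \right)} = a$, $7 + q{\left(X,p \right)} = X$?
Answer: $-196$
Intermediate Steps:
$q{\left(X,p \right)} = -7 + X$
$v{\left(C,j \right)} = 3 C + 3 j$ ($v{\left(C,j \right)} = 3 \left(C + j\right) = 3 C + 3 j$)
$f = 66$ ($f = 3 \cdot 1 + 3 \left(6 + 1\right) 3 = 3 + 3 \cdot 7 \cdot 3 = 3 + 3 \cdot 21 = 3 + 63 = 66$)
$h{\left(M \right)} = 66$
$F{\left(7 \right)} \left(-94 + h{\left(q{\left(1,0 \right)} \right)}\right) = 7 \left(-94 + 66\right) = 7 \left(-28\right) = -196$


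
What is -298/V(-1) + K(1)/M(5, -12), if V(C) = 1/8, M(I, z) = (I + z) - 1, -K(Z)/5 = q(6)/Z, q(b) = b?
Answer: -9521/4 ≈ -2380.3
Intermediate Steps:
K(Z) = -30/Z
M(I, z) = -1 + I + z
V(C) = ⅛
-298/V(-1) + K(1)/M(5, -12) = -298/⅛ + (-30/1)/(-1 + 5 - 12) = -298*8 - 30*1/(-8) = -2384 - 30*(-⅛) = -2384 + 15/4 = -9521/4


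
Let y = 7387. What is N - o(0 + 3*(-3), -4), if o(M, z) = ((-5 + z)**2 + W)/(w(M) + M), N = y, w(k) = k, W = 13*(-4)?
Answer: 132995/18 ≈ 7388.6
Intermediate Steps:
W = -52
N = 7387
o(M, z) = (-52 + (-5 + z)**2)/(2*M) (o(M, z) = ((-5 + z)**2 - 52)/(M + M) = (-52 + (-5 + z)**2)/((2*M)) = (-52 + (-5 + z)**2)*(1/(2*M)) = (-52 + (-5 + z)**2)/(2*M))
N - o(0 + 3*(-3), -4) = 7387 - (-52 + (-5 - 4)**2)/(2*(0 + 3*(-3))) = 7387 - (-52 + (-9)**2)/(2*(0 - 9)) = 7387 - (-52 + 81)/(2*(-9)) = 7387 - (-1)*29/(2*9) = 7387 - 1*(-29/18) = 7387 + 29/18 = 132995/18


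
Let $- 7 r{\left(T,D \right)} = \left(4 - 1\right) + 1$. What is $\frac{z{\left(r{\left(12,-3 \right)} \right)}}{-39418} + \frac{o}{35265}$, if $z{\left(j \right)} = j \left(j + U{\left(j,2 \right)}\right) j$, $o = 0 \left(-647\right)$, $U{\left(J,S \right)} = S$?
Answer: $- \frac{80}{6760187} \approx -1.1834 \cdot 10^{-5}$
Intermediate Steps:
$r{\left(T,D \right)} = - \frac{4}{7}$ ($r{\left(T,D \right)} = - \frac{\left(4 - 1\right) + 1}{7} = - \frac{3 + 1}{7} = \left(- \frac{1}{7}\right) 4 = - \frac{4}{7}$)
$o = 0$
$z{\left(j \right)} = j^{2} \left(2 + j\right)$ ($z{\left(j \right)} = j \left(j + 2\right) j = j \left(2 + j\right) j = j^{2} \left(2 + j\right)$)
$\frac{z{\left(r{\left(12,-3 \right)} \right)}}{-39418} + \frac{o}{35265} = \frac{\left(- \frac{4}{7}\right)^{2} \left(2 - \frac{4}{7}\right)}{-39418} + \frac{0}{35265} = \frac{16}{49} \cdot \frac{10}{7} \left(- \frac{1}{39418}\right) + 0 \cdot \frac{1}{35265} = \frac{160}{343} \left(- \frac{1}{39418}\right) + 0 = - \frac{80}{6760187} + 0 = - \frac{80}{6760187}$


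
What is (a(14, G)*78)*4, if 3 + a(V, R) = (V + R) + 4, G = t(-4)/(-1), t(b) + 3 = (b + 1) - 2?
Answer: 7176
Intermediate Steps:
t(b) = -4 + b (t(b) = -3 + ((b + 1) - 2) = -3 + ((1 + b) - 2) = -3 + (-1 + b) = -4 + b)
G = 8 (G = (-4 - 4)/(-1) = -8*(-1) = 8)
a(V, R) = 1 + R + V (a(V, R) = -3 + ((V + R) + 4) = -3 + ((R + V) + 4) = -3 + (4 + R + V) = 1 + R + V)
(a(14, G)*78)*4 = ((1 + 8 + 14)*78)*4 = (23*78)*4 = 1794*4 = 7176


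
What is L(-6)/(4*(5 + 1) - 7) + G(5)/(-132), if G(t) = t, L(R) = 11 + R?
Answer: 575/2244 ≈ 0.25624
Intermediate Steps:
L(-6)/(4*(5 + 1) - 7) + G(5)/(-132) = (11 - 6)/(4*(5 + 1) - 7) + 5/(-132) = 5/(4*6 - 7) + 5*(-1/132) = 5/(24 - 7) - 5/132 = 5/17 - 5/132 = 575/2244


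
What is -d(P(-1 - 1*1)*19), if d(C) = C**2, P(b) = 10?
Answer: -36100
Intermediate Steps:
-d(P(-1 - 1*1)*19) = -(10*19)**2 = -1*190**2 = -1*36100 = -36100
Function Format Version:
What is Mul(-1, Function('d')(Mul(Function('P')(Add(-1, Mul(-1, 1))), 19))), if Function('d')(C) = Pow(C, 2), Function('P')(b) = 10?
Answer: -36100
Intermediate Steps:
Mul(-1, Function('d')(Mul(Function('P')(Add(-1, Mul(-1, 1))), 19))) = Mul(-1, Pow(Mul(10, 19), 2)) = Mul(-1, Pow(190, 2)) = Mul(-1, 36100) = -36100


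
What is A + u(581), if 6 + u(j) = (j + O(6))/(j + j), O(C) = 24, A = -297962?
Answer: -346238211/1162 ≈ -2.9797e+5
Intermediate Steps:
u(j) = -6 + (24 + j)/(2*j) (u(j) = -6 + (j + 24)/(j + j) = -6 + (24 + j)/((2*j)) = -6 + (24 + j)*(1/(2*j)) = -6 + (24 + j)/(2*j))
A + u(581) = -297962 + (-11/2 + 12/581) = -297962 - 6367/1162 = -346238211/1162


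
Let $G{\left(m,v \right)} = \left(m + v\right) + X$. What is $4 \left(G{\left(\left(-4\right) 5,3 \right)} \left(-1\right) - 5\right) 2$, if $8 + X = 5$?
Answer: $120$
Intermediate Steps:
$X = -3$ ($X = -8 + 5 = -3$)
$G{\left(m,v \right)} = -3 + m + v$ ($G{\left(m,v \right)} = \left(m + v\right) - 3 = -3 + m + v$)
$4 \left(G{\left(\left(-4\right) 5,3 \right)} \left(-1\right) - 5\right) 2 = 4 \left(\left(-3 - 20 + 3\right) \left(-1\right) - 5\right) 2 = 4 \left(\left(-20\right) \left(-1\right) - 5\right) 2 = 4 \left(20 - 5\right) 2 = 4 \cdot 15 \cdot 2 = 60 \cdot 2 = 120$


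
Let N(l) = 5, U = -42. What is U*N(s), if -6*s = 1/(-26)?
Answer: -210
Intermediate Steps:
s = 1/156 (s = -1/6/(-26) = -1/6*(-1/26) = 1/156 ≈ 0.0064103)
U*N(s) = -42*5 = -210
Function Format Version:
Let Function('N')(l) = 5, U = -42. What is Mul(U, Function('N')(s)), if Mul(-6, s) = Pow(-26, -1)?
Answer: -210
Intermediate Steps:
s = Rational(1, 156) (s = Mul(Rational(-1, 6), Pow(-26, -1)) = Mul(Rational(-1, 6), Rational(-1, 26)) = Rational(1, 156) ≈ 0.0064103)
Mul(U, Function('N')(s)) = Mul(-42, 5) = -210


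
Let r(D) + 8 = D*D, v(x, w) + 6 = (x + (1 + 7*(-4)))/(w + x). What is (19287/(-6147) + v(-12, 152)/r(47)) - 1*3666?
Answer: -772205911297/210459620 ≈ -3669.1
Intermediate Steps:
v(x, w) = -6 + (-27 + x)/(w + x) (v(x, w) = -6 + (x + (1 + 7*(-4)))/(w + x) = -6 + (x + (1 - 28))/(w + x) = -6 + (x - 27)/(w + x) = -6 + (-27 + x)/(w + x))
r(D) = -8 + D² (r(D) = -8 + D*D = -8 + D²)
(19287/(-6147) + v(-12, 152)/r(47)) - 1*3666 = (19287/(-6147) + ((-27 - 6*152 - 5*(-12))/(152 - 12))/(-8 + 47²)) - 1*3666 = (19287*(-1/6147) + ((-27 - 912 + 60)/140)/(-8 + 2209)) - 3666 = (-2143/683 + ((1/140)*(-879))/2201) - 3666 = (-2143/683 - 879/140*1/2201) - 3666 = (-2143/683 - 879/308140) - 3666 = -660944377/210459620 - 3666 = -772205911297/210459620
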